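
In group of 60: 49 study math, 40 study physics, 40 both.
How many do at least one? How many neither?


|A∪B| = 49+40-40 = 49
Neither = 60-49 = 11

At least one: 49; Neither: 11


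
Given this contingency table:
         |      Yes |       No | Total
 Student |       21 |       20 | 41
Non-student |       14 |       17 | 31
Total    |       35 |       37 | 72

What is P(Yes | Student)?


P(Yes | Student) = 21/(21+20) = 21/41

P(Yes|Student) = 21/41 ≈ 51.22%


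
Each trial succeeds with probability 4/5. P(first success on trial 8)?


Geometric: P(X=8) = (1-p)^(k-1)×p = (1/5)^7×4/5 = 4/390625

P(X=8) = 4/390625 ≈ 0.00%


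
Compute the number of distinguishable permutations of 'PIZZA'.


Letters: 5, freq: {'P': 1, 'I': 1, 'Z': 2, 'A': 1}
5!/(1!×1!×2!×1!) = 120/2 = 60

60


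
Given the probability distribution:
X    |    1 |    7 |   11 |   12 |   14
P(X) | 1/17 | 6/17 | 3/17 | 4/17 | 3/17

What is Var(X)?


E[X] = 166/17
E[X²] = 1822/17
Var(X) = E[X²] - (E[X])² = 1822/17 - 27556/289 = 3418/289

Var(X) = 3418/289 ≈ 11.8270


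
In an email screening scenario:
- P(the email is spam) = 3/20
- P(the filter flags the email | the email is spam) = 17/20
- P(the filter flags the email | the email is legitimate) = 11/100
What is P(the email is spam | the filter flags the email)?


Using Bayes' theorem:
P(A|B) = P(B|A)·P(A) / P(B)

P(the filter flags the email) = 17/20 × 3/20 + 11/100 × 17/20
= 51/400 + 187/2000 = 221/1000

P(the email is spam|the filter flags the email) = (51/400) / (221/1000) = 15/26

P(the email is spam|the filter flags the email) = 15/26 ≈ 57.69%


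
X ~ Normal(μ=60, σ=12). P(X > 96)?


z = (96-60)/12 = 3.0
P(X > 96) = 1 - P(Z ≤ 3.0) = 1 - 0.9987 = 0.0013

P(X > 96) ≈ 0.0013


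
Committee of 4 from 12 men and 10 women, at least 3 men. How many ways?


Count by #men:
  3M,1W: C(12,3)×C(10,1)=2200
  4M,0W: C(12,4)×C(10,0)=495
Total = 2695

2695


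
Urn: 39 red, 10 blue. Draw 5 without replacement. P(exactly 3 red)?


Hypergeometric: C(39,3)×C(10,2)/C(49,5)
= 9139×45/1906884 = 45695/211876

P(X=3) = 45695/211876 ≈ 21.57%


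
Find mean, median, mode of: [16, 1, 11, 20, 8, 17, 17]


Sorted: [1, 8, 11, 16, 17, 17, 20]
Mean = 90/7
Median = 16
Freq: {16: 1, 1: 1, 11: 1, 20: 1, 8: 1, 17: 2}
Mode: [17]

Mean=90/7, Median=16, Mode=17


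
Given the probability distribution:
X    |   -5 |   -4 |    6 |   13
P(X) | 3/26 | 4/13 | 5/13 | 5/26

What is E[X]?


E[X] = Σ x·P(X=x)
= (-5)×(3/26) + (-4)×(4/13) + (6)×(5/13) + (13)×(5/26)
= 3

E[X] = 3


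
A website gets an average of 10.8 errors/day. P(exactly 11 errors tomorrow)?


Poisson(λ=10.8): P(X=11) = e^(-λ)×λ^k/k!
= e^(-10.8) × 10.8^11 / 11!
≈ 2.039950341e-05 × 233163899705 / 39916800 ≈ 0.119159

P(X=11) ≈ 0.119159 ≈ 11.92%


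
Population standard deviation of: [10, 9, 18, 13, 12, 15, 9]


Mean = 86/7
  (10-86/7)²=256/49
  (9-86/7)²=529/49
  (18-86/7)²=1600/49
  (13-86/7)²=25/49
  (12-86/7)²=4/49
  (15-86/7)²=361/49
  (9-86/7)²=529/49
Σ(x-μ)² = 472/7
σ² = (472/7)/7 = 472/49

σ = √(472/49) ≈ 3.1037


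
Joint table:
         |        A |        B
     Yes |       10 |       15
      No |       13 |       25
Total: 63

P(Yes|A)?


P(Yes|A) = 10/(10+13) = 10/23

P = 10/23 ≈ 43.48%


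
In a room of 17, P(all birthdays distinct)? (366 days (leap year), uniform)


P(all different) = Π(366-i)/366 for i=0..16
= (366/366)×(365/366)×...×(350/366)
= 0.685712

P ≈ 0.6857 ≈ 68.57%


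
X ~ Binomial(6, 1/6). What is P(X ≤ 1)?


P(X ≤ 1) = Σ P(X=i) for i=0..1
P(X=0) = 15625/46656
P(X=1) = 3125/7776
Sum = 34375/46656

P(X ≤ 1) = 34375/46656 ≈ 73.68%


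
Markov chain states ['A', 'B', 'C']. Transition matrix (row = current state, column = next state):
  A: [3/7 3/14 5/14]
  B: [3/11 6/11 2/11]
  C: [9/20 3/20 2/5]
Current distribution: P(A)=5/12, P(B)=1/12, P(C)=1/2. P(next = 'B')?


P(next=B) = Σᵢ P(now=i)×P(i→B)
= 5/12×3/14 + 1/12×6/11 + 1/2×3/20
= 5/56 + 1/22 + 3/40 = 323/1540

P = 323/1540 ≈ 0.2097


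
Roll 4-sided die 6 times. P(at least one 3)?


P(no 3)^6 = (3/4)^6 = 729/4096
P(≥1) = 1 - 729/4096 = 3367/4096

P = 3367/4096 ≈ 82.20%


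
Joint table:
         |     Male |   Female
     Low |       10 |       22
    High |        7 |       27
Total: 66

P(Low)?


P(Low) = (10+22)/66 = 32/66 = 16/33

P(Low) = 16/33 ≈ 48.48%


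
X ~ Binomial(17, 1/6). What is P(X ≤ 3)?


P(X ≤ 3) = Σ P(X=i) for i=0..3
P(X=0) = 762939453125/16926659444736
P(X=1) = 2593994140625/16926659444736
P(X=2) = 518798828125/2115832430592
P(X=3) = 518798828125/2115832430592
Sum = 5828857421875/8463329722368

P(X ≤ 3) = 5828857421875/8463329722368 ≈ 68.87%


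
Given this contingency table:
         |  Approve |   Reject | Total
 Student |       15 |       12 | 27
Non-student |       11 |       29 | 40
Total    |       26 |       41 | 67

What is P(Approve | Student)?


P(Approve | Student) = 15/(15+12) = 15/27 = 5/9

P(Approve|Student) = 5/9 ≈ 55.56%


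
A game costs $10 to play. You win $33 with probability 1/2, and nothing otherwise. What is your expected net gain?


E[gain] = (33-10)×1/2 + (-10)×1/2
= 23/2 - 5 = 13/2

Expected net gain = $13/2 ≈ $6.50


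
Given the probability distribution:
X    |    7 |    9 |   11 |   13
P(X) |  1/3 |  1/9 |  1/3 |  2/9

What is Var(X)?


E[X] = 89/9
E[X²] = 929/9
Var(X) = E[X²] - (E[X])² = 929/9 - 7921/81 = 440/81

Var(X) = 440/81 ≈ 5.4321


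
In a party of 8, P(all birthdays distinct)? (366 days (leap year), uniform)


P(all different) = Π(366-i)/366 for i=0..7
= (366/366)×(365/366)×...×(359/366)
= 0.925861

P ≈ 0.9259 ≈ 92.59%


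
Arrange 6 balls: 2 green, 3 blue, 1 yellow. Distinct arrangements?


6!/(2!×3!×1!) = 60

60


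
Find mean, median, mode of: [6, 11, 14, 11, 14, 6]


Sorted: [6, 6, 11, 11, 14, 14]
Mean = 62/6 = 31/3
Median = 11
Freq: {6: 2, 11: 2, 14: 2}
Mode: [6, 11, 14]

Mean=31/3, Median=11, Mode=[6, 11, 14]


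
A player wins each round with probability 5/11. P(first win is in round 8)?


Geometric: P(X=8) = (1-p)^(k-1)×p = (6/11)^7×5/11 = 1399680/214358881

P(X=8) = 1399680/214358881 ≈ 0.65%


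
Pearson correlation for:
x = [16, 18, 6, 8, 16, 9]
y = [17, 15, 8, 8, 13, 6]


n=6, Σx=73, Σy=67, Σxy=916, Σx²=1017, Σy²=847
r = (6×916 - 73×67)/√((6×1017 - 73²)(6×847 - 67²))
= 605/√(773×593) = 605/√458389 ≈ 605/677.0443 ≈ 0.8936

r ≈ 0.8936


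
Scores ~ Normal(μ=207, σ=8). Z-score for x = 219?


z = (x - μ)/σ = (219 - 207)/8 = 1.5

z = 1.5


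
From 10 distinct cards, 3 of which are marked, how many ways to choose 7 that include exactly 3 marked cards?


Choose 3 of the 3 marked cards and 4 of the other 7 cards:
C(3,3)×C(7,4) = 1×35 = 35

35


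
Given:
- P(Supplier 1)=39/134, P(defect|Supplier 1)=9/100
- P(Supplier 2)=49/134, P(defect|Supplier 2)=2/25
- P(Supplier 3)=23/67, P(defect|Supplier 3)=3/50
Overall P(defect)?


P(B) = Σ P(B|Aᵢ)×P(Aᵢ)
  9/100×39/134 = 351/13400
  2/25×49/134 = 49/1675
  3/50×23/67 = 69/3350
Sum = 1019/13400

P(defect) = 1019/13400 ≈ 7.60%


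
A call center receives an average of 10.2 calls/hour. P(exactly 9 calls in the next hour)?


Poisson(λ=10.2): P(X=9) = e^(-λ)×λ^k/k!
= e^(-10.2) × 10.2^9 / 9!
≈ 3.717031868e-05 × 1195092568.62 / 362880 ≈ 0.122415

P(X=9) ≈ 0.122415 ≈ 12.24%


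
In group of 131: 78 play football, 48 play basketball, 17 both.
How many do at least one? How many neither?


|A∪B| = 78+48-17 = 109
Neither = 131-109 = 22

At least one: 109; Neither: 22


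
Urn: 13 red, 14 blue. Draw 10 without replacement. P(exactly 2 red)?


Hypergeometric: C(13,2)×C(14,8)/C(27,10)
= 78×3003/8436285 = 182/6555

P(X=2) = 182/6555 ≈ 2.78%


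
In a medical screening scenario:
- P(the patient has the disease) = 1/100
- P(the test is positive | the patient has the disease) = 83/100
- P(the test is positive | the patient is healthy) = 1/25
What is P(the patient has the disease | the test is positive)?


Using Bayes' theorem:
P(A|B) = P(B|A)·P(A) / P(B)

P(the test is positive) = 83/100 × 1/100 + 1/25 × 99/100
= 83/10000 + 99/2500 = 479/10000

P(the patient has the disease|the test is positive) = (83/10000) / (479/10000) = 83/479

P(the patient has the disease|the test is positive) = 83/479 ≈ 17.33%


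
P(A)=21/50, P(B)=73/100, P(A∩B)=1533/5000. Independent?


P(A)×P(B) = 1533/5000
P(A∩B) = 1533/5000
Equal ✓ → Independent

Yes, independent


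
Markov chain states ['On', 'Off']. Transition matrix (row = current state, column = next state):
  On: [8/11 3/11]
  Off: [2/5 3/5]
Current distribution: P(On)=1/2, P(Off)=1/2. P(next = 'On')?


P(next=On) = Σᵢ P(now=i)×P(i→On)
= 1/2×8/11 + 1/2×2/5
= 4/11 + 1/5 = 31/55

P = 31/55 ≈ 0.5636


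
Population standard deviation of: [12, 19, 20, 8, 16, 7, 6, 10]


Mean = 98/8 = 49/4
  (12-49/4)²=1/16
  (19-49/4)²=729/16
  (20-49/4)²=961/16
  (8-49/4)²=289/16
  (16-49/4)²=225/16
  (7-49/4)²=441/16
  (6-49/4)²=625/16
  (10-49/4)²=81/16
Σ(x-μ)² = 419/2
σ² = (419/2)/8 = 419/16

σ = √(419/16) ≈ 5.1174


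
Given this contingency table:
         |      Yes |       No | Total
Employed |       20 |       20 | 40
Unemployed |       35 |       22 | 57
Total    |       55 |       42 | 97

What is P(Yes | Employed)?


P(Yes | Employed) = 20/(20+20) = 20/40 = 1/2

P(Yes|Employed) = 1/2 ≈ 50.00%


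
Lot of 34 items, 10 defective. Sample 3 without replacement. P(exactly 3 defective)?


Hypergeometric: C(10,3)×C(24,0)/C(34,3)
= 120×1/5984 = 15/748

P(X=3) = 15/748 ≈ 2.01%


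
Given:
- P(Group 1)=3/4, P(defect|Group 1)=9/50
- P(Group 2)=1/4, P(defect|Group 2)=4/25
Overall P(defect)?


P(B) = Σ P(B|Aᵢ)×P(Aᵢ)
  9/50×3/4 = 27/200
  4/25×1/4 = 1/25
Sum = 7/40

P(defect) = 7/40 ≈ 17.50%


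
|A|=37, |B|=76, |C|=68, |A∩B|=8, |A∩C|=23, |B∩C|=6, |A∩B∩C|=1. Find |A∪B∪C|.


|A∪B∪C| = 37+76+68-8-23-6+1 = 145

|A∪B∪C| = 145


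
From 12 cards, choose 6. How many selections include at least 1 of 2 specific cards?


Complement: C(12,6) - C(10,6) = 924 - 210 = 714

714


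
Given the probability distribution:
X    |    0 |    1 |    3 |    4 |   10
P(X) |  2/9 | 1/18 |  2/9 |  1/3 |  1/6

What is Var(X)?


E[X] = 67/18
E[X²] = 433/18
Var(X) = E[X²] - (E[X])² = 433/18 - 4489/324 = 3305/324

Var(X) = 3305/324 ≈ 10.2006


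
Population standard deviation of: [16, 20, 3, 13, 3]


Mean = 55/5 = 11
  (16-11)²=25
  (20-11)²=81
  (3-11)²=64
  (13-11)²=4
  (3-11)²=64
Σ(x-μ)² = 238
σ² = 238/5

σ = √(238/5) ≈ 6.8993


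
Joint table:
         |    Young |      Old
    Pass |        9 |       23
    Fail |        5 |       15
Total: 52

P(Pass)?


P(Pass) = (9+23)/52 = 32/52 = 8/13

P(Pass) = 8/13 ≈ 61.54%


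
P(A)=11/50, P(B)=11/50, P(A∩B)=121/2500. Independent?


P(A)×P(B) = 121/2500
P(A∩B) = 121/2500
Equal ✓ → Independent

Yes, independent


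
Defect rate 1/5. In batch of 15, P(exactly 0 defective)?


Binomial: P(X=0) = C(15,0)×p^0×(1-p)^15
= 1 × 1 × 1073741824/30517578125 = 1073741824/30517578125

P(X=0) = 1073741824/30517578125 ≈ 3.52%


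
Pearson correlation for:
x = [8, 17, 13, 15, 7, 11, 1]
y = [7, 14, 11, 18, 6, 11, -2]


n=7, Σx=72, Σy=65, Σxy=868, Σx²=918, Σy²=851
r = (7×868 - 72×65)/√((7×918 - 72²)(7×851 - 65²))
= 1396/√(1242×1732) = 1396/√2151144 ≈ 1396/1466.6779 ≈ 0.9518

r ≈ 0.9518


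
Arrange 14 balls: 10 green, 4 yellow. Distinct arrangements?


14!/(10!×4!) = 1001

1001


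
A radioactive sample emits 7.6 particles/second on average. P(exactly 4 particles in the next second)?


Poisson(λ=7.6): P(X=4) = e^(-λ)×λ^k/k!
= e^(-7.6) × 7.6^4 / 4!
≈ 0.0005004514334 × 3336.2176 / 24 ≈ 0.069567

P(X=4) ≈ 0.069567 ≈ 6.96%


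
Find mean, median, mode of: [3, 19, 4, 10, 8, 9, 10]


Sorted: [3, 4, 8, 9, 10, 10, 19]
Mean = 63/7 = 9
Median = 9
Freq: {3: 1, 19: 1, 4: 1, 10: 2, 8: 1, 9: 1}
Mode: [10]

Mean=9, Median=9, Mode=10


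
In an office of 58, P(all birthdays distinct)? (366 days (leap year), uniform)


P(all different) = Π(366-i)/366 for i=0..57
= (366/366)×(365/366)×...×(309/366)
= 0.008451

P ≈ 0.0085 ≈ 0.85%


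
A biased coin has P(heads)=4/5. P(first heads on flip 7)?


Geometric: P(X=7) = (1-p)^(k-1)×p = (1/5)^6×4/5 = 4/78125

P(X=7) = 4/78125 ≈ 0.01%


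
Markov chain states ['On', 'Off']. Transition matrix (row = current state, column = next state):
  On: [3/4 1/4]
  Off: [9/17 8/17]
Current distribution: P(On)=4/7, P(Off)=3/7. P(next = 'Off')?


P(next=Off) = Σᵢ P(now=i)×P(i→Off)
= 4/7×1/4 + 3/7×8/17
= 1/7 + 24/119 = 41/119

P = 41/119 ≈ 0.3445


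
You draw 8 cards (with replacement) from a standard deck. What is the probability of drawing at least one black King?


P(not a black King) = 50/52 = 25/26
P(none in 8 draws) = (25/26)^8 = 152587890625/208827064576
P(≥1 black King) = 1 - 152587890625/208827064576 = 56239173951/208827064576

P = 56239173951/208827064576 ≈ 26.93%


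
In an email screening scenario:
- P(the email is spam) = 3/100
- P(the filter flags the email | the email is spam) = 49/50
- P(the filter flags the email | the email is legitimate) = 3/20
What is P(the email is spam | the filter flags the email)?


Using Bayes' theorem:
P(A|B) = P(B|A)·P(A) / P(B)

P(the filter flags the email) = 49/50 × 3/100 + 3/20 × 97/100
= 147/5000 + 291/2000 = 1749/10000

P(the email is spam|the filter flags the email) = (147/5000) / (1749/10000) = 98/583

P(the email is spam|the filter flags the email) = 98/583 ≈ 16.81%


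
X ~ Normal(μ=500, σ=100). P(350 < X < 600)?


z₁=(350-500)/100=-1.5, z₂=(600-500)/100=1.0
P = Φ(1.0) - Φ(-1.5) = 0.841345 - 0.066807 = 0.774538 ≈ 0.7745

P(350 < X < 600) ≈ 0.7745


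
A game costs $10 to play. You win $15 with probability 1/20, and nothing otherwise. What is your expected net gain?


E[gain] = (15-10)×1/20 + (-10)×19/20
= 1/4 - 19/2 = -37/4

Expected net gain = $-37/4 ≈ $-9.25


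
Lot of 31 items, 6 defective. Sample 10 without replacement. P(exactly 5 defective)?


Hypergeometric: C(6,5)×C(25,5)/C(31,10)
= 6×53130/44352165 = 84/11687

P(X=5) = 84/11687 ≈ 0.72%


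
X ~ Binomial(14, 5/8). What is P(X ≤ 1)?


P(X ≤ 1) = Σ P(X=i) for i=0..1
P(X=0) = 4782969/4398046511104
P(X=1) = 55801305/2199023255552
Sum = 116385579/4398046511104

P(X ≤ 1) = 116385579/4398046511104 ≈ 0.00%


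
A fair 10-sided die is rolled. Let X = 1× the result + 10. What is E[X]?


E[die] = (1+10)/2 = 11/2
E[X] = 1×11/2 + 10 = 31/2

E[X] = 31/2


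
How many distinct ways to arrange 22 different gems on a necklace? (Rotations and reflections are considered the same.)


Free circular arrangements: rotations and reflections both identified.
(n-1)!/2 = 21!/2 = 51090942171709440000/2 = 25545471085854720000

25545471085854720000


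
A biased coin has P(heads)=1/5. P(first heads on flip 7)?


Geometric: P(X=7) = (1-p)^(k-1)×p = (4/5)^6×1/5 = 4096/78125

P(X=7) = 4096/78125 ≈ 5.24%


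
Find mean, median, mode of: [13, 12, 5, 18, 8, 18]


Sorted: [5, 8, 12, 13, 18, 18]
Mean = 74/6 = 37/3
Median = 25/2
Freq: {13: 1, 12: 1, 5: 1, 18: 2, 8: 1}
Mode: [18]

Mean=37/3, Median=25/2, Mode=18


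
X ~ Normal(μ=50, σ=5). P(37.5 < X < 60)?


z₁=(37.5-50)/5=-2.5, z₂=(60-50)/5=2.0
P = Φ(2.0) - Φ(-2.5) = 0.977250 - 0.006210 = 0.971040 ≈ 0.9710

P(37.5 < X < 60) ≈ 0.9710


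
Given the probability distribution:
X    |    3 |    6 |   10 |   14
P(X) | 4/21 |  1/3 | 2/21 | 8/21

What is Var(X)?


E[X] = 62/7
E[X²] = 2056/21
Var(X) = E[X²] - (E[X])² = 2056/21 - 3844/49 = 2860/147

Var(X) = 2860/147 ≈ 19.4558


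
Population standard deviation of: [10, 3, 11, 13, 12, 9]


Mean = 58/6 = 29/3
  (10-29/3)²=1/9
  (3-29/3)²=400/9
  (11-29/3)²=16/9
  (13-29/3)²=100/9
  (12-29/3)²=49/9
  (9-29/3)²=4/9
Σ(x-μ)² = 190/3
σ² = (190/3)/6 = 95/9

σ = √(95/9) ≈ 3.2489


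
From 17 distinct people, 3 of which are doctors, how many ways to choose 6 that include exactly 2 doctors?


Choose 2 of the 3 doctors and 4 of the other 14 people:
C(3,2)×C(14,4) = 3×1001 = 3003

3003


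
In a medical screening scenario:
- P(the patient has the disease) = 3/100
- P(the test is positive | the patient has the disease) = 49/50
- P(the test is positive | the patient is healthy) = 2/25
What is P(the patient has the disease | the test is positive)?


Using Bayes' theorem:
P(A|B) = P(B|A)·P(A) / P(B)

P(the test is positive) = 49/50 × 3/100 + 2/25 × 97/100
= 147/5000 + 97/1250 = 107/1000

P(the patient has the disease|the test is positive) = (147/5000) / (107/1000) = 147/535

P(the patient has the disease|the test is positive) = 147/535 ≈ 27.48%


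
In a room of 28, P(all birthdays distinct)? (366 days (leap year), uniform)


P(all different) = Π(366-i)/366 for i=0..27
= (366/366)×(365/366)×...×(339/366)
= 0.346570

P ≈ 0.3466 ≈ 34.66%


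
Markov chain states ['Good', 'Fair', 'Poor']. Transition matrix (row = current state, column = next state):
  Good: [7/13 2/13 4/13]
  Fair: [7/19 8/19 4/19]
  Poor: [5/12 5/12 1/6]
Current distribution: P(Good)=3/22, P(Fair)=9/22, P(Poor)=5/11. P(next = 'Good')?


P(next=Good) = Σᵢ P(now=i)×P(i→Good)
= 3/22×7/13 + 9/22×7/19 + 5/11×5/12
= 21/286 + 63/418 + 25/132 = 13483/32604

P = 13483/32604 ≈ 0.4135


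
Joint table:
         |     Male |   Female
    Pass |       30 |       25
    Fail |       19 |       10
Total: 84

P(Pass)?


P(Pass) = (30+25)/84 = 55/84

P(Pass) = 55/84 ≈ 65.48%


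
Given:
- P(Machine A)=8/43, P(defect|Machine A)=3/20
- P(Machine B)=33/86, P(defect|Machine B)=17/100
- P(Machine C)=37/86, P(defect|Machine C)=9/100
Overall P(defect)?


P(B) = Σ P(B|Aᵢ)×P(Aᵢ)
  3/20×8/43 = 6/215
  17/100×33/86 = 561/8600
  9/100×37/86 = 333/8600
Sum = 567/4300

P(defect) = 567/4300 ≈ 13.19%


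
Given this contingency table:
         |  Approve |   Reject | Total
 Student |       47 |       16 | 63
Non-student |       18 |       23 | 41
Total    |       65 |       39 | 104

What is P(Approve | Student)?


P(Approve | Student) = 47/(47+16) = 47/63

P(Approve|Student) = 47/63 ≈ 74.60%


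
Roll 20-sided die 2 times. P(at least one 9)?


P(no 9)^2 = (19/20)^2 = 361/400
P(≥1) = 1 - 361/400 = 39/400

P = 39/400 ≈ 9.75%


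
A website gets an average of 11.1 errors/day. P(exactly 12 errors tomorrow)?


Poisson(λ=11.1): P(X=12) = e^(-λ)×λ^k/k!
= e^(-11.1) × 11.1^12 / 12!
≈ 1.511232382e-05 × 3.49845059694e+12 / 479001600 ≈ 0.110375

P(X=12) ≈ 0.110375 ≈ 11.04%


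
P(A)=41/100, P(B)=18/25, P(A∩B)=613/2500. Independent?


P(A)×P(B) = 369/1250
P(A∩B) = 613/2500
Not equal → NOT independent

No, not independent


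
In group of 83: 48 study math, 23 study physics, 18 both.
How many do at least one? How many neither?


|A∪B| = 48+23-18 = 53
Neither = 83-53 = 30

At least one: 53; Neither: 30


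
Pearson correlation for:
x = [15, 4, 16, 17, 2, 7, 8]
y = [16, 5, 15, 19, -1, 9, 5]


n=7, Σx=69, Σy=68, Σxy=924, Σx²=903, Σy²=974
r = (7×924 - 69×68)/√((7×903 - 69²)(7×974 - 68²))
= 1776/√(1560×2194) = 1776/√3422640 ≈ 1776/1850.0378 ≈ 0.9600

r ≈ 0.9600


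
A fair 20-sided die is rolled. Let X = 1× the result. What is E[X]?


E[die] = (1+20)/2 = 21/2
E[X] = 1 × 21/2 = 21/2

E[X] = 21/2


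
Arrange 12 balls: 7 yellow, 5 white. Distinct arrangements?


12!/(7!×5!) = 792

792


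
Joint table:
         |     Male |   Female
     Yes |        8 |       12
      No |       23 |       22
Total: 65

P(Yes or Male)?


P(Yes∨Male) = P(Yes) + P(Male) - P(Yes∧Male)
= (20 + 31 - 8)/65 = 43/65

P = 43/65 ≈ 66.15%


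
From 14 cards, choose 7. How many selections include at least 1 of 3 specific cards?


Complement: C(14,7) - C(11,7) = 3432 - 330 = 3102

3102


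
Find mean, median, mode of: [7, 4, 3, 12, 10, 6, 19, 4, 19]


Sorted: [3, 4, 4, 6, 7, 10, 12, 19, 19]
Mean = 84/9 = 28/3
Median = 7
Freq: {7: 1, 4: 2, 3: 1, 12: 1, 10: 1, 6: 1, 19: 2}
Mode: [4, 19]

Mean=28/3, Median=7, Mode=[4, 19]


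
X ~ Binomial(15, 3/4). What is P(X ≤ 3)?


P(X ≤ 3) = Σ P(X=i) for i=0..3
P(X=0) = 1/1073741824
P(X=1) = 45/1073741824
P(X=2) = 945/1073741824
P(X=3) = 12285/1073741824
Sum = 3319/268435456

P(X ≤ 3) = 3319/268435456 ≈ 0.00%


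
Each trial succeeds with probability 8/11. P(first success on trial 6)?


Geometric: P(X=6) = (1-p)^(k-1)×p = (3/11)^5×8/11 = 1944/1771561

P(X=6) = 1944/1771561 ≈ 0.11%


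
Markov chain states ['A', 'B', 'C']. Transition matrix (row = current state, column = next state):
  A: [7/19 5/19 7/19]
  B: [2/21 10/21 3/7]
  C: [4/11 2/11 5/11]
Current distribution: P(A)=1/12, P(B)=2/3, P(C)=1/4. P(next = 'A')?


P(next=A) = Σᵢ P(now=i)×P(i→A)
= 1/12×7/19 + 2/3×2/21 + 1/4×4/11
= 7/228 + 4/63 + 1/11 = 9749/52668

P = 9749/52668 ≈ 0.1851


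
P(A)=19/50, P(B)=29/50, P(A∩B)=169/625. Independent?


P(A)×P(B) = 551/2500
P(A∩B) = 169/625
Not equal → NOT independent

No, not independent


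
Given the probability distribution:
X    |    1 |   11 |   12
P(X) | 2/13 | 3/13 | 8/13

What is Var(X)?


E[X] = 131/13
E[X²] = 1517/13
Var(X) = E[X²] - (E[X])² = 1517/13 - 17161/169 = 2560/169

Var(X) = 2560/169 ≈ 15.1479


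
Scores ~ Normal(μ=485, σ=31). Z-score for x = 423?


z = (x - μ)/σ = (423 - 485)/31 = -2.0

z = -2.0


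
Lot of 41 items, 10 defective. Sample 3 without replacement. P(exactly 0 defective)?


Hypergeometric: C(10,0)×C(31,3)/C(41,3)
= 1×4495/10660 = 899/2132

P(X=0) = 899/2132 ≈ 42.17%


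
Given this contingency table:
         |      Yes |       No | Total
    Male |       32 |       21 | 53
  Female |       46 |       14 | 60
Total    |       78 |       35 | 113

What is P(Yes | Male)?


P(Yes | Male) = 32/(32+21) = 32/53

P(Yes|Male) = 32/53 ≈ 60.38%


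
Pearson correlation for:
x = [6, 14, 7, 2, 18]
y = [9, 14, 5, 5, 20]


n=5, Σx=47, Σy=53, Σxy=655, Σx²=609, Σy²=727
r = (5×655 - 47×53)/√((5×609 - 47²)(5×727 - 53²))
= 784/√(836×826) = 784/√690536 ≈ 784/830.9850 ≈ 0.9435

r ≈ 0.9435


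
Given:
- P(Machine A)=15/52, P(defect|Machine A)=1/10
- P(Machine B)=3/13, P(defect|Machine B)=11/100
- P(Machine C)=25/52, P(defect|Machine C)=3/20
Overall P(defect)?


P(B) = Σ P(B|Aᵢ)×P(Aᵢ)
  1/10×15/52 = 3/104
  11/100×3/13 = 33/1300
  3/20×25/52 = 15/208
Sum = 657/5200

P(defect) = 657/5200 ≈ 12.63%


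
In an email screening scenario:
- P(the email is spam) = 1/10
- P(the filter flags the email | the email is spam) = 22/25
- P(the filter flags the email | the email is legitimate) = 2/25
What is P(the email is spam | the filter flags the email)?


Using Bayes' theorem:
P(A|B) = P(B|A)·P(A) / P(B)

P(the filter flags the email) = 22/25 × 1/10 + 2/25 × 9/10
= 11/125 + 9/125 = 4/25

P(the email is spam|the filter flags the email) = (11/125) / (4/25) = 11/20

P(the email is spam|the filter flags the email) = 11/20 ≈ 55.00%


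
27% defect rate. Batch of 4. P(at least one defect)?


P(all good) = (73/100)^4 = 28398241/100000000
P(≥1 defect) = 71601759/100000000

P = 71601759/100000000 ≈ 71.60%


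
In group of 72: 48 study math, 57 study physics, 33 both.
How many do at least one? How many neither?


|A∪B| = 48+57-33 = 72
Neither = 72-72 = 0

At least one: 72; Neither: 0


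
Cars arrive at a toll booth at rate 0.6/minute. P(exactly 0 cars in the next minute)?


Poisson(λ=0.6): P(X=0) = e^(-λ)×λ^k/k!
= e^(-0.6) × 0.6^0 / 0!
≈ 0.5488116361 × 1 / 1 ≈ 0.548812

P(X=0) ≈ 0.548812 ≈ 54.88%


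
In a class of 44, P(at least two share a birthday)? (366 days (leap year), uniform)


P(all different) = Π(366-i)/366 for i=0..43
= 0.067633
P(match) = 1 - 0.067633 = 0.932367

P ≈ 0.9324 ≈ 93.24%


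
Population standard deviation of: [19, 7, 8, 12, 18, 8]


Mean = 72/6 = 12
  (19-12)²=49
  (7-12)²=25
  (8-12)²=16
  (12-12)²=0
  (18-12)²=36
  (8-12)²=16
Σ(x-μ)² = 142
σ² = 142/6 = 71/3

σ = √(71/3) ≈ 4.8648


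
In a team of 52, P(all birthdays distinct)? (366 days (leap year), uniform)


P(all different) = Π(366-i)/366 for i=0..51
= (366/366)×(365/366)×...×(315/366)
= 0.022238

P ≈ 0.0222 ≈ 2.22%


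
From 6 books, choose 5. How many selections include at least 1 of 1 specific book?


Complement: C(6,5) - C(5,5) = 6 - 1 = 5

5


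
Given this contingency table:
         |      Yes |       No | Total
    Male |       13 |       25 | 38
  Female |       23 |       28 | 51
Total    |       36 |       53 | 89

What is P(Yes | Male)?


P(Yes | Male) = 13/(13+25) = 13/38

P(Yes|Male) = 13/38 ≈ 34.21%


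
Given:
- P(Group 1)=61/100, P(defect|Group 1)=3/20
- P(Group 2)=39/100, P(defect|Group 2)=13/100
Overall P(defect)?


P(B) = Σ P(B|Aᵢ)×P(Aᵢ)
  3/20×61/100 = 183/2000
  13/100×39/100 = 507/10000
Sum = 711/5000

P(defect) = 711/5000 ≈ 14.22%


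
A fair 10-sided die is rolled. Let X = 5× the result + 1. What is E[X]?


E[die] = (1+10)/2 = 11/2
E[X] = 5×11/2 + 1 = 57/2

E[X] = 57/2


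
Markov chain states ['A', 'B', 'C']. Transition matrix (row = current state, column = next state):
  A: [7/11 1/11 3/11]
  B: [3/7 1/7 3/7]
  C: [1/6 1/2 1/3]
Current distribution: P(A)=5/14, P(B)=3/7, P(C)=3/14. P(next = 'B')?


P(next=B) = Σᵢ P(now=i)×P(i→B)
= 5/14×1/11 + 3/7×1/7 + 3/14×1/2
= 5/154 + 3/49 + 3/28 = 433/2156

P = 433/2156 ≈ 0.2008


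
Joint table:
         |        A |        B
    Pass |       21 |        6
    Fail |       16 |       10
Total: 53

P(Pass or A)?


P(Pass∨A) = P(Pass) + P(A) - P(Pass∧A)
= (27 + 37 - 21)/53 = 43/53

P = 43/53 ≈ 81.13%


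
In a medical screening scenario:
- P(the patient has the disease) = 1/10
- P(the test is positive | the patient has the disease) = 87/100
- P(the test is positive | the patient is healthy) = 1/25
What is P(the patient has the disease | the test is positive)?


Using Bayes' theorem:
P(A|B) = P(B|A)·P(A) / P(B)

P(the test is positive) = 87/100 × 1/10 + 1/25 × 9/10
= 87/1000 + 9/250 = 123/1000

P(the patient has the disease|the test is positive) = (87/1000) / (123/1000) = 29/41

P(the patient has the disease|the test is positive) = 29/41 ≈ 70.73%


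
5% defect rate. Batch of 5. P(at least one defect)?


P(all good) = (19/20)^5 = 2476099/3200000
P(≥1 defect) = 723901/3200000

P = 723901/3200000 ≈ 22.62%


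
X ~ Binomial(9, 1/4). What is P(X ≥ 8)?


P(X ≥ 8) = Σ P(X=i) for i=8..9
P(X=8) = 27/262144
P(X=9) = 1/262144
Sum = 7/65536

P(X ≥ 8) = 7/65536 ≈ 0.01%


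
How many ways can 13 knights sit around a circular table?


Circular arrangements of 13 distinct objects: fix one position to break rotational symmetry.
(n-1)! = 12! = 479001600

479001600


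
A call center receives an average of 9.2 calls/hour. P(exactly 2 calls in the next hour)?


Poisson(λ=9.2): P(X=2) = e^(-λ)×λ^k/k!
= e^(-9.2) × 9.2^2 / 2!
≈ 0.0001010394018 × 84.64 / 2 ≈ 0.004276

P(X=2) ≈ 0.004276 ≈ 0.43%


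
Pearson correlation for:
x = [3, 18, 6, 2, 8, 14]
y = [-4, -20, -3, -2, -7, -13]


n=6, Σx=51, Σy=-49, Σxy=-632, Σx²=633, Σy²=647
r = (6×(-632) - 51×(-49))/√((6×633 - 51²)(6×647 - (-49)²))
= -1293/√(1197×1481) = -1293/√1772757 ≈ -1293/1331.4492 ≈ -0.9711

r ≈ -0.9711


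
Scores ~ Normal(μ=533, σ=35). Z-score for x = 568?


z = (x - μ)/σ = (568 - 533)/35 = 1.0

z = 1.0


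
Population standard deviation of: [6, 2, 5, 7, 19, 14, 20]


Mean = 73/7
  (6-73/7)²=961/49
  (2-73/7)²=3481/49
  (5-73/7)²=1444/49
  (7-73/7)²=576/49
  (19-73/7)²=3600/49
  (14-73/7)²=625/49
  (20-73/7)²=4489/49
Σ(x-μ)² = 2168/7
σ² = (2168/7)/7 = 2168/49

σ = √(2168/49) ≈ 6.6517


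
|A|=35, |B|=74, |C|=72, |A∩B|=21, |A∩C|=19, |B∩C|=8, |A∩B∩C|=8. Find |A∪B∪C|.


|A∪B∪C| = 35+74+72-21-19-8+8 = 141

|A∪B∪C| = 141


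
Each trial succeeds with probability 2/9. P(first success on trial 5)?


Geometric: P(X=5) = (1-p)^(k-1)×p = (7/9)^4×2/9 = 4802/59049

P(X=5) = 4802/59049 ≈ 8.13%


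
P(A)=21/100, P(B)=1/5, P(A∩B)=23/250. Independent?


P(A)×P(B) = 21/500
P(A∩B) = 23/250
Not equal → NOT independent

No, not independent


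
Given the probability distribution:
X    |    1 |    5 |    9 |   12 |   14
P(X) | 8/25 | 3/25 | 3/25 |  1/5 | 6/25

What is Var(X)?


E[X] = 194/25
E[X²] = 2222/25
Var(X) = E[X²] - (E[X])² = 2222/25 - 37636/625 = 17914/625

Var(X) = 17914/625 ≈ 28.6624


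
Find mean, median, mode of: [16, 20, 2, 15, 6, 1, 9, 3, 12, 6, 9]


Sorted: [1, 2, 3, 6, 6, 9, 9, 12, 15, 16, 20]
Mean = 99/11 = 9
Median = 9
Freq: {16: 1, 20: 1, 2: 1, 15: 1, 6: 2, 1: 1, 9: 2, 3: 1, 12: 1}
Mode: [6, 9]

Mean=9, Median=9, Mode=[6, 9]


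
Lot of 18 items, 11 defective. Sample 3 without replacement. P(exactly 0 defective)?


Hypergeometric: C(11,0)×C(7,3)/C(18,3)
= 1×35/816 = 35/816

P(X=0) = 35/816 ≈ 4.29%


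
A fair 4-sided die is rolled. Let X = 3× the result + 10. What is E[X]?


E[die] = (1+4)/2 = 5/2
E[X] = 3×5/2 + 10 = 35/2

E[X] = 35/2


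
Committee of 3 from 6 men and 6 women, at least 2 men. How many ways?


Count by #men:
  2M,1W: C(6,2)×C(6,1)=90
  3M,0W: C(6,3)×C(6,0)=20
Total = 110

110


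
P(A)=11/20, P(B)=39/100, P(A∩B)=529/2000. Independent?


P(A)×P(B) = 429/2000
P(A∩B) = 529/2000
Not equal → NOT independent

No, not independent


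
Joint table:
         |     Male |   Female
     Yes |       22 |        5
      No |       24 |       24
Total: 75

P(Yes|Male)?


P(Yes|Male) = 22/(22+24) = 22/46 = 11/23

P = 11/23 ≈ 47.83%


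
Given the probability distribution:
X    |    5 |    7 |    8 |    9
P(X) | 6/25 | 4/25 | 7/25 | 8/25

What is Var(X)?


E[X] = 186/25
E[X²] = 1442/25
Var(X) = E[X²] - (E[X])² = 1442/25 - 34596/625 = 1454/625

Var(X) = 1454/625 ≈ 2.3264


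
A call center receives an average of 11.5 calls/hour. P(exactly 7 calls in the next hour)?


Poisson(λ=11.5): P(X=7) = e^(-λ)×λ^k/k!
= e^(-11.5) × 11.5^7 / 7!
≈ 1.01300936e-05 × 26600198.8047 / 5040 ≈ 0.053465

P(X=7) ≈ 0.053465 ≈ 5.35%


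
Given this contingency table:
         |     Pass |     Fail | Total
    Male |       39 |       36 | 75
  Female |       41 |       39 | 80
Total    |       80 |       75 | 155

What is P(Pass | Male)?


P(Pass | Male) = 39/(39+36) = 39/75 = 13/25

P(Pass|Male) = 13/25 ≈ 52.00%


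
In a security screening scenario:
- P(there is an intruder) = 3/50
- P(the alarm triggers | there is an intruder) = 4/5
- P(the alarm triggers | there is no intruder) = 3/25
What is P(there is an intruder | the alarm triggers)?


Using Bayes' theorem:
P(A|B) = P(B|A)·P(A) / P(B)

P(the alarm triggers) = 4/5 × 3/50 + 3/25 × 47/50
= 6/125 + 141/1250 = 201/1250

P(there is an intruder|the alarm triggers) = (6/125) / (201/1250) = 20/67

P(there is an intruder|the alarm triggers) = 20/67 ≈ 29.85%


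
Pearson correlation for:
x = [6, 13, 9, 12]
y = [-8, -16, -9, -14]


n=4, Σx=40, Σy=-47, Σxy=-505, Σx²=430, Σy²=597
r = (4×(-505) - 40×(-47))/√((4×430 - 40²)(4×597 - (-47)²))
= -140/√(120×179) = -140/√21480 ≈ -140/146.5606 ≈ -0.9552

r ≈ -0.9552


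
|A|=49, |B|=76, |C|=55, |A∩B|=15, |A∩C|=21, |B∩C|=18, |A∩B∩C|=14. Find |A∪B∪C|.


|A∪B∪C| = 49+76+55-15-21-18+14 = 140

|A∪B∪C| = 140


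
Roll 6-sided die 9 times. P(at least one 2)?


P(no 2)^9 = (5/6)^9 = 1953125/10077696
P(≥1) = 1 - 1953125/10077696 = 8124571/10077696

P = 8124571/10077696 ≈ 80.62%


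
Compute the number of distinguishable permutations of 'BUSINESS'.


Letters: 8, freq: {'B': 1, 'U': 1, 'S': 3, 'I': 1, 'N': 1, 'E': 1}
8!/(1!×1!×3!×1!×1!×1!) = 40320/6 = 6720

6720


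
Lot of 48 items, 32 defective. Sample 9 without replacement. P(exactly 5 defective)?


Hypergeometric: C(32,5)×C(16,4)/C(48,9)
= 201376×1820/1677106640 = 4581304/20963833

P(X=5) = 4581304/20963833 ≈ 21.85%


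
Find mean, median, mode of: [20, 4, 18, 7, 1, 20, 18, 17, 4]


Sorted: [1, 4, 4, 7, 17, 18, 18, 20, 20]
Mean = 109/9
Median = 17
Freq: {20: 2, 4: 2, 18: 2, 7: 1, 1: 1, 17: 1}
Mode: [4, 18, 20]

Mean=109/9, Median=17, Mode=[4, 18, 20]


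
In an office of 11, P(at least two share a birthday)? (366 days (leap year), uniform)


P(all different) = Π(366-i)/366 for i=0..10
= 0.859219
P(match) = 1 - 0.859219 = 0.140781

P ≈ 0.1408 ≈ 14.08%


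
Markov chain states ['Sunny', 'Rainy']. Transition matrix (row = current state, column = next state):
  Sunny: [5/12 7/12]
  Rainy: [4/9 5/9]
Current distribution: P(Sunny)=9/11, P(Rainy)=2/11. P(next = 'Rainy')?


P(next=Rainy) = Σᵢ P(now=i)×P(i→Rainy)
= 9/11×7/12 + 2/11×5/9
= 21/44 + 10/99 = 229/396

P = 229/396 ≈ 0.5783


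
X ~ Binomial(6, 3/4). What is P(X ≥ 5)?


P(X ≥ 5) = Σ P(X=i) for i=5..6
P(X=5) = 729/2048
P(X=6) = 729/4096
Sum = 2187/4096

P(X ≥ 5) = 2187/4096 ≈ 53.39%


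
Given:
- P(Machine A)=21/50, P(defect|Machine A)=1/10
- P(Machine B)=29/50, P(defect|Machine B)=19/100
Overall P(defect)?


P(B) = Σ P(B|Aᵢ)×P(Aᵢ)
  1/10×21/50 = 21/500
  19/100×29/50 = 551/5000
Sum = 761/5000

P(defect) = 761/5000 ≈ 15.22%


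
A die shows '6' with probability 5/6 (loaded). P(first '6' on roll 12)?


Geometric: P(X=12) = (1-p)^(k-1)×p = (1/6)^11×5/6 = 5/2176782336

P(X=12) = 5/2176782336 ≈ 0.00%


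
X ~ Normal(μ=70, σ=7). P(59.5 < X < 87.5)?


z₁=(59.5-70)/7=-1.5, z₂=(87.5-70)/7=2.5
P = Φ(2.5) - Φ(-1.5) = 0.993790 - 0.066807 = 0.926983 ≈ 0.9270

P(59.5 < X < 87.5) ≈ 0.9270


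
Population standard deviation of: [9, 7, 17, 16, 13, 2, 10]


Mean = 74/7
  (9-74/7)²=121/49
  (7-74/7)²=625/49
  (17-74/7)²=2025/49
  (16-74/7)²=1444/49
  (13-74/7)²=289/49
  (2-74/7)²=3600/49
  (10-74/7)²=16/49
Σ(x-μ)² = 1160/7
σ² = (1160/7)/7 = 1160/49

σ = √(1160/49) ≈ 4.8655


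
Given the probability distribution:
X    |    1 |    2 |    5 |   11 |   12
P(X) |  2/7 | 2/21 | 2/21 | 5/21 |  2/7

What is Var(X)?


E[X] = 7
E[X²] = 73
Var(X) = E[X²] - (E[X])² = 73 - 49 = 24

Var(X) = 24 ≈ 24.0000


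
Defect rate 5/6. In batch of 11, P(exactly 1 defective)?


Binomial: P(X=1) = C(11,1)×p^1×(1-p)^10
= 11 × 5/6 × 1/60466176 = 55/362797056

P(X=1) = 55/362797056 ≈ 0.00%


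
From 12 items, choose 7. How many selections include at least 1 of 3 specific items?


Complement: C(12,7) - C(9,7) = 792 - 36 = 756

756


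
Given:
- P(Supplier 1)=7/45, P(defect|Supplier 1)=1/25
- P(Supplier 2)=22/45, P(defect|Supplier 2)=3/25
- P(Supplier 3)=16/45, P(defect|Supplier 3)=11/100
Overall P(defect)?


P(B) = Σ P(B|Aᵢ)×P(Aᵢ)
  1/25×7/45 = 7/1125
  3/25×22/45 = 22/375
  11/100×16/45 = 44/1125
Sum = 13/125

P(defect) = 13/125 ≈ 10.40%


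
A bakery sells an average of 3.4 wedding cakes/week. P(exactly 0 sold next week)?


Poisson(λ=3.4): P(X=0) = e^(-λ)×λ^k/k!
= e^(-3.4) × 3.4^0 / 0!
≈ 0.03337326996 × 1 / 1 ≈ 0.033373

P(X=0) ≈ 0.033373 ≈ 3.34%


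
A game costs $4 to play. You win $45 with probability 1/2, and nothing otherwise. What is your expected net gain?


E[gain] = (45-4)×1/2 + (-4)×1/2
= 41/2 - 2 = 37/2

Expected net gain = $37/2 ≈ $18.50


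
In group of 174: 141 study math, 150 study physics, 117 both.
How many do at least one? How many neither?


|A∪B| = 141+150-117 = 174
Neither = 174-174 = 0

At least one: 174; Neither: 0


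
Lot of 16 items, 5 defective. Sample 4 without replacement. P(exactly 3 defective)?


Hypergeometric: C(5,3)×C(11,1)/C(16,4)
= 10×11/1820 = 11/182

P(X=3) = 11/182 ≈ 6.04%


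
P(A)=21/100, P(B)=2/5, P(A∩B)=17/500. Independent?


P(A)×P(B) = 21/250
P(A∩B) = 17/500
Not equal → NOT independent

No, not independent


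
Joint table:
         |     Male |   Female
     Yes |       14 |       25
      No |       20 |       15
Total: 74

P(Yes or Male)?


P(Yes∨Male) = P(Yes) + P(Male) - P(Yes∧Male)
= (39 + 34 - 14)/74 = 59/74

P = 59/74 ≈ 79.73%


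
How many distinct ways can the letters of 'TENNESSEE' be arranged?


Letters: 9, freq: {'T': 1, 'E': 4, 'N': 2, 'S': 2}
9!/(1!×4!×2!×2!) = 362880/96 = 3780

3780


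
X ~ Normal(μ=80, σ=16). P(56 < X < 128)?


z₁=(56-80)/16=-1.5, z₂=(128-80)/16=3.0
P = Φ(3.0) - Φ(-1.5) = 0.998650 - 0.066807 = 0.931843 ≈ 0.9318

P(56 < X < 128) ≈ 0.9318


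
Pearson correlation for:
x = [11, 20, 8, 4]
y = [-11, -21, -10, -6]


n=4, Σx=43, Σy=-48, Σxy=-645, Σx²=601, Σy²=698
r = (4×(-645) - 43×(-48))/√((4×601 - 43²)(4×698 - (-48)²))
= -516/√(555×488) = -516/√270840 ≈ -516/520.4229 ≈ -0.9915

r ≈ -0.9915


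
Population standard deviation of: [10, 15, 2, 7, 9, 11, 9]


Mean = 63/7 = 9
  (10-9)²=1
  (15-9)²=36
  (2-9)²=49
  (7-9)²=4
  (9-9)²=0
  (11-9)²=4
  (9-9)²=0
Σ(x-μ)² = 94
σ² = 94/7

σ = √(94/7) ≈ 3.6645


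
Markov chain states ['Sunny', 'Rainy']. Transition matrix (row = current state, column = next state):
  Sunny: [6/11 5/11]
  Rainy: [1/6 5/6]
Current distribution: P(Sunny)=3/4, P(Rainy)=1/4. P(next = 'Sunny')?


P(next=Sunny) = Σᵢ P(now=i)×P(i→Sunny)
= 3/4×6/11 + 1/4×1/6
= 9/22 + 1/24 = 119/264

P = 119/264 ≈ 0.4508


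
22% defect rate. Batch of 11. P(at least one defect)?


P(all good) = (39/50)^11 = 317475837322472439/4882812500000000000
P(≥1 defect) = 4565336662677527561/4882812500000000000

P = 4565336662677527561/4882812500000000000 ≈ 93.50%


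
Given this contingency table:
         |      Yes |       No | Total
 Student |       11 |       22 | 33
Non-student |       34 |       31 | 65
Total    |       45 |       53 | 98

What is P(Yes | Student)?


P(Yes | Student) = 11/(11+22) = 11/33 = 1/3

P(Yes|Student) = 1/3 ≈ 33.33%


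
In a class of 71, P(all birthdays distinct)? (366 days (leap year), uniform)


P(all different) = Π(366-i)/366 for i=0..70
= (366/366)×(365/366)×...×(296/366)
= 0.000694

P ≈ 0.0007 ≈ 0.07%


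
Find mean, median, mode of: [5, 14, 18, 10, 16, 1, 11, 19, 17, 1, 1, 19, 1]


Sorted: [1, 1, 1, 1, 5, 10, 11, 14, 16, 17, 18, 19, 19]
Mean = 133/13
Median = 11
Freq: {5: 1, 14: 1, 18: 1, 10: 1, 16: 1, 1: 4, 11: 1, 19: 2, 17: 1}
Mode: [1]

Mean=133/13, Median=11, Mode=1


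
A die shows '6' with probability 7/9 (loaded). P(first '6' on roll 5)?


Geometric: P(X=5) = (1-p)^(k-1)×p = (2/9)^4×7/9 = 112/59049

P(X=5) = 112/59049 ≈ 0.19%


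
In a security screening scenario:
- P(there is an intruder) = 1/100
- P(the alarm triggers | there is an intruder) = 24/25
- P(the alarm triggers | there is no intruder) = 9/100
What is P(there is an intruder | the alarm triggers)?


Using Bayes' theorem:
P(A|B) = P(B|A)·P(A) / P(B)

P(the alarm triggers) = 24/25 × 1/100 + 9/100 × 99/100
= 6/625 + 891/10000 = 987/10000

P(there is an intruder|the alarm triggers) = (6/625) / (987/10000) = 32/329

P(there is an intruder|the alarm triggers) = 32/329 ≈ 9.73%


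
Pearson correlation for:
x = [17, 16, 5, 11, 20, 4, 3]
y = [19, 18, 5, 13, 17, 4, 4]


n=7, Σx=76, Σy=80, Σxy=1147, Σx²=1116, Σy²=1200
r = (7×1147 - 76×80)/√((7×1116 - 76²)(7×1200 - 80²))
= 1949/√(2036×2000) = 1949/√4072000 ≈ 1949/2017.9197 ≈ 0.9658

r ≈ 0.9658


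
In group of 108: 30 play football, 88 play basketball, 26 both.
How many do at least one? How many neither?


|A∪B| = 30+88-26 = 92
Neither = 108-92 = 16

At least one: 92; Neither: 16
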